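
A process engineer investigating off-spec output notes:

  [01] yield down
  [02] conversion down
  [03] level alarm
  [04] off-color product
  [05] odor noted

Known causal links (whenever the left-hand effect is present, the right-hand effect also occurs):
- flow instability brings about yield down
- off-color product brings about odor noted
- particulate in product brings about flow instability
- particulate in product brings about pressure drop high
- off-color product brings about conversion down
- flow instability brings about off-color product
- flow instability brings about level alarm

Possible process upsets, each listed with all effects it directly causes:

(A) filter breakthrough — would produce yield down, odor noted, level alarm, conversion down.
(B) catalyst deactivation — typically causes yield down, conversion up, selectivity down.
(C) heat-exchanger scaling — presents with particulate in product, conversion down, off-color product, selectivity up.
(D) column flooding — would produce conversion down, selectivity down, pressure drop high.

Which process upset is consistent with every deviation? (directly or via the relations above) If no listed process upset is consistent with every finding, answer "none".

C

Per-candidate check:
(A) filter breakthrough — yield down match; conversion down match; level alarm match; off-color product miss; odor noted match
(B) catalyst deactivation — yield down match; conversion down miss; level alarm miss; off-color product miss; odor noted miss
(C) heat-exchanger scaling — yield down match (through particulate in product → flow instability → yield down); conversion down match; level alarm match (through particulate in product → flow instability → level alarm); off-color product match; odor noted match (through off-color product → odor noted)
(D) column flooding — yield down miss; conversion down match; level alarm miss; off-color product miss; odor noted miss
Only (C) is consistent with every observation.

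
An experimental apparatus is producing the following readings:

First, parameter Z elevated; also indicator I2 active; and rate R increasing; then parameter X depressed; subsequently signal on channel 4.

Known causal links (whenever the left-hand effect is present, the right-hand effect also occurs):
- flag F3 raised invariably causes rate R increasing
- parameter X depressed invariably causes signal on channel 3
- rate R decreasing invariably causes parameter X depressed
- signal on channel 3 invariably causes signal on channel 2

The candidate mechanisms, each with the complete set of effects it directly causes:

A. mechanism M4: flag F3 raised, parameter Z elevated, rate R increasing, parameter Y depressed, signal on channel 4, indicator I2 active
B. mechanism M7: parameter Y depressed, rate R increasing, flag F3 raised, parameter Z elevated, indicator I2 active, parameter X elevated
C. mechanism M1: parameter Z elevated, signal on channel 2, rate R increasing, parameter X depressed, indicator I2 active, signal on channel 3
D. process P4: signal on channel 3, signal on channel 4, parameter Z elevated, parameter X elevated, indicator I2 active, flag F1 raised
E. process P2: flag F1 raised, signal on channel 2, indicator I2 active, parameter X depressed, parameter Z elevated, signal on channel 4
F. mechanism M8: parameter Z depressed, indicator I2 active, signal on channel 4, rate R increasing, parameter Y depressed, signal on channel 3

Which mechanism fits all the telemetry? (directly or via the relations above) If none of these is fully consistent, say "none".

none

Per-candidate check:
(A) mechanism M4 — parameter Z elevated match; indicator I2 active match; rate R increasing match; parameter X depressed miss; signal on channel 4 match
(B) mechanism M7 — fails on parameter X depressed, signal on channel 4 (predicts parameter X elevated, not parameter X depressed)
(C) mechanism M1 — does not account for signal on channel 4
(D) process P4 — parameter Z elevated match; indicator I2 active match; rate R increasing miss; parameter X depressed miss; signal on channel 4 match
(E) process P2 — parameter Z elevated match; indicator I2 active match; rate R increasing miss; parameter X depressed match; signal on channel 4 match
(F) mechanism M8 — parameter Z elevated miss; indicator I2 active match; rate R increasing match; parameter X depressed miss; signal on channel 4 match
None of the listed candidates fits everything.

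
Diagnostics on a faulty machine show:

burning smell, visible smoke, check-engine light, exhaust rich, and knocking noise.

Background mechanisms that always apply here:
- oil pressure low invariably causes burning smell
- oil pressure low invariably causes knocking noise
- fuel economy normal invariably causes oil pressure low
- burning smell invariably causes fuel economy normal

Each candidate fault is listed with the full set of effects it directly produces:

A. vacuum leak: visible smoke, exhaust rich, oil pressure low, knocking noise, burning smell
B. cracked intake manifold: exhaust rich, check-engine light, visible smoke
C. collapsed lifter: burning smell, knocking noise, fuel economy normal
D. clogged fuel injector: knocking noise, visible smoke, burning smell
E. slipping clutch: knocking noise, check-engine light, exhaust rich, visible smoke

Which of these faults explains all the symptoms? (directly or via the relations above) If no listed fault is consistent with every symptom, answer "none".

none

Checking each candidate against the observations:
(A) vacuum leak — burning smell match; visible smoke match; check-engine light miss; exhaust rich match; knocking noise match
(B) cracked intake manifold — burning smell miss; visible smoke match; check-engine light match; exhaust rich match; knocking noise miss
(C) collapsed lifter — burning smell match; visible smoke miss; check-engine light miss; exhaust rich miss; knocking noise match
(D) clogged fuel injector — burning smell match; visible smoke match; check-engine light miss; exhaust rich miss; knocking noise match
(E) slipping clutch — burning smell miss; visible smoke match; check-engine light match; exhaust rich match; knocking noise match
Every candidate fails on at least one observation.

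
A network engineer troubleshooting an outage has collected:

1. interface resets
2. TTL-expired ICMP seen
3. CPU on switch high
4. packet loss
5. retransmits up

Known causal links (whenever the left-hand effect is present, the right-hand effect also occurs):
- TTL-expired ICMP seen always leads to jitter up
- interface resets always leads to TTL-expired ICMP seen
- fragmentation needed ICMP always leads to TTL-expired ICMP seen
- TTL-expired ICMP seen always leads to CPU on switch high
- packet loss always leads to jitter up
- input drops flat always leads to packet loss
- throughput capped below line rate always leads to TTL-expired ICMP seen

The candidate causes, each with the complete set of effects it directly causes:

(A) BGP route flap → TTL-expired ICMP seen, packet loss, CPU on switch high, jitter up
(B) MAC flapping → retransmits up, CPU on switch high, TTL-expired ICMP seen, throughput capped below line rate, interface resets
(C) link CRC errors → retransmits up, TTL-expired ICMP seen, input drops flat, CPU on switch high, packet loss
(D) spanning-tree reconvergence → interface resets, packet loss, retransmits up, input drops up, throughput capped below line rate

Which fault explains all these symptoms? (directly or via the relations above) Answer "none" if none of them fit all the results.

D

Testing each hypothesis:
(A) BGP route flap — does not account for interface resets, retransmits up
(B) MAC flapping — interface resets yes; TTL-expired ICMP seen yes; CPU on switch high yes; packet loss NO; retransmits up yes
(C) link CRC errors — does not account for interface resets
(D) spanning-tree reconvergence — interface resets yes; TTL-expired ICMP seen yes (through throughput capped below line rate → TTL-expired ICMP seen); CPU on switch high yes (through throughput capped below line rate → TTL-expired ICMP seen → CPU on switch high); packet loss yes; retransmits up yes
(D) alone accounts for all the evidence.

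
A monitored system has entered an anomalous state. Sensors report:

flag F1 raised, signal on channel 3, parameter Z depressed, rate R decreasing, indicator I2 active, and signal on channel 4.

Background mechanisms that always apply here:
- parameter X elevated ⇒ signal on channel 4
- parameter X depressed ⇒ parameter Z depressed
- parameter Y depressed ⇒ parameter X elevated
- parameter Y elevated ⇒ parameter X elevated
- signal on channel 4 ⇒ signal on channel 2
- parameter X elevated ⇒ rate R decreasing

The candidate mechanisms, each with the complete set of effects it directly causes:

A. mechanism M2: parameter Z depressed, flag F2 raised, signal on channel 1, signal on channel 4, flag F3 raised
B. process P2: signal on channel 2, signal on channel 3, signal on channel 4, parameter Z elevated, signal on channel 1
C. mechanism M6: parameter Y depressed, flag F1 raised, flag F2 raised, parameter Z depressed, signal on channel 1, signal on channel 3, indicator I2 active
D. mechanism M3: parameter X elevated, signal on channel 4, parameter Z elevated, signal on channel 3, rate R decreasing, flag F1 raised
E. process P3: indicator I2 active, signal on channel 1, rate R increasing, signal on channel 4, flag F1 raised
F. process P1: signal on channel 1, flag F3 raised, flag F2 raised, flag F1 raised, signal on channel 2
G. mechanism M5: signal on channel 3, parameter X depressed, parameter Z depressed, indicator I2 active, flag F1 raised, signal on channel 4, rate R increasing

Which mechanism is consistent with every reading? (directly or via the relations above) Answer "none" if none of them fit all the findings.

Checking each candidate against the observations:
(A) mechanism M2 — flag F1 raised ✗; signal on channel 3 ✗; parameter Z depressed ✓; rate R decreasing ✗; indicator I2 active ✗; signal on channel 4 ✓
(B) process P2 — flag F1 raised ✗; signal on channel 3 ✓; parameter Z depressed ✗; rate R decreasing ✗; indicator I2 active ✗; signal on channel 4 ✓
(C) mechanism M6 — accounts for every observation (rate R decreasing through parameter Y depressed → parameter X elevated → rate R decreasing)
(D) mechanism M3 — flag F1 raised ✓; signal on channel 3 ✓; parameter Z depressed ✗; rate R decreasing ✓; indicator I2 active ✗; signal on channel 4 ✓
(E) process P3 — fails on signal on channel 3, parameter Z depressed, rate R decreasing (predicts rate R increasing, not rate R decreasing)
(F) process P1 — flag F1 raised ✓; signal on channel 3 ✗; parameter Z depressed ✗; rate R decreasing ✗; indicator I2 active ✗; signal on channel 4 ✗
(G) mechanism M5 — flag F1 raised ✓; signal on channel 3 ✓; parameter Z depressed ✓; rate R decreasing ✗; indicator I2 active ✓; signal on channel 4 ✓
Only (C) is consistent with every observation.

C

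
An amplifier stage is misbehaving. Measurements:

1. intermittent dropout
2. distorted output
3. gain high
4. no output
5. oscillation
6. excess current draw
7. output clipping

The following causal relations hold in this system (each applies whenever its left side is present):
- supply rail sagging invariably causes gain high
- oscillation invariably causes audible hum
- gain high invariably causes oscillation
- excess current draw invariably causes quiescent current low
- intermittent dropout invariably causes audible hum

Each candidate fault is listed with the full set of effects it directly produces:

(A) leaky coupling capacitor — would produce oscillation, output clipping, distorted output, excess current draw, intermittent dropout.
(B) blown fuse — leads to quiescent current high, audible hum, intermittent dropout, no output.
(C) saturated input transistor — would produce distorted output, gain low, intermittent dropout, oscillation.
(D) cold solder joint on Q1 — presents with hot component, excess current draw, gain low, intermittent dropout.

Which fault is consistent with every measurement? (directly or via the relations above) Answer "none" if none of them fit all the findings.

none

For each candidate, compare predicted effects to what was observed:
(A) leaky coupling capacitor — intermittent dropout ✓; distorted output ✓; gain high ✗; no output ✗; oscillation ✓; excess current draw ✓; output clipping ✓
(B) blown fuse — does not account for distorted output, gain high, oscillation, excess current draw, output clipping
(C) saturated input transistor — intermittent dropout ✓; distorted output ✓; gain high ✗; no output ✗; oscillation ✓; excess current draw ✗; output clipping ✗
(D) cold solder joint on Q1 — intermittent dropout ✓; distorted output ✗; gain high ✗; no output ✗; oscillation ✗; excess current draw ✓; output clipping ✗
No candidate is consistent with all observations.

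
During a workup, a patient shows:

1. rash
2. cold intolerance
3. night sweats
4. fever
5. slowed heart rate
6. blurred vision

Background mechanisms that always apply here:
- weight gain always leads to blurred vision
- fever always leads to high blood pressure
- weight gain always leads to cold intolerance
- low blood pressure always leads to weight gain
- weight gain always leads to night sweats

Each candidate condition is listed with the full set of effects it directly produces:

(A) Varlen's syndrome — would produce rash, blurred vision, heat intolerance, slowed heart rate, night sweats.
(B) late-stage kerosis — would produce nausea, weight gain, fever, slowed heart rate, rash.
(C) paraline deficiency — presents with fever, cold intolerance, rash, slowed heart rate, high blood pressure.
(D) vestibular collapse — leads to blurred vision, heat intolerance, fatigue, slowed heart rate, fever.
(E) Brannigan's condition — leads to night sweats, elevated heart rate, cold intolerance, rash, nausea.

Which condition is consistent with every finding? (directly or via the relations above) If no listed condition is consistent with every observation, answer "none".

B

For each candidate, compare predicted effects to what was observed:
(A) Varlen's syndrome — rash match; cold intolerance miss; night sweats match; fever miss; slowed heart rate match; blurred vision match
(B) late-stage kerosis — accounts for every observation (cold intolerance via weight gain → cold intolerance)
(C) paraline deficiency — does not account for night sweats, blurred vision
(D) vestibular collapse — rash miss; cold intolerance miss; night sweats miss; fever match; slowed heart rate match; blurred vision match
(E) Brannigan's condition — fails on fever, slowed heart rate, blurred vision (predicts elevated heart rate, not slowed heart rate)
(B) is the only candidate with no mismatches.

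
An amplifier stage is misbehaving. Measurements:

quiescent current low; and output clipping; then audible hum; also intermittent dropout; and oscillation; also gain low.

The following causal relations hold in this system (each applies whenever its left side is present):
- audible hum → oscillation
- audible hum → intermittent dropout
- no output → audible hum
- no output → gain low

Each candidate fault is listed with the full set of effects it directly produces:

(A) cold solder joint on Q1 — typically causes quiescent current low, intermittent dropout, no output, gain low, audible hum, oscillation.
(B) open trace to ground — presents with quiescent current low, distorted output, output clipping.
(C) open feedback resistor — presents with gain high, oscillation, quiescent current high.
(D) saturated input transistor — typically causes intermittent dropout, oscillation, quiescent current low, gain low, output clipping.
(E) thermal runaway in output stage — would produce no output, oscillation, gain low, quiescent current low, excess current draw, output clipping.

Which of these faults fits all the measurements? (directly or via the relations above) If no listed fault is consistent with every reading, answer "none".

E

Per-candidate check:
(A) cold solder joint on Q1 — does not account for output clipping
(B) open trace to ground — quiescent current low yes; output clipping yes; audible hum NO; intermittent dropout NO; oscillation NO; gain low NO
(C) open feedback resistor — fails on quiescent current low, output clipping, audible hum, intermittent dropout, gain low (predicts quiescent current high, not quiescent current low; predicts gain high, not gain low)
(D) saturated input transistor — does not account for audible hum
(E) thermal runaway in output stage — quiescent current low yes; output clipping yes; audible hum yes (by no output → audible hum); intermittent dropout yes (by no output → audible hum → intermittent dropout); oscillation yes; gain low yes
(E) alone accounts for all the evidence.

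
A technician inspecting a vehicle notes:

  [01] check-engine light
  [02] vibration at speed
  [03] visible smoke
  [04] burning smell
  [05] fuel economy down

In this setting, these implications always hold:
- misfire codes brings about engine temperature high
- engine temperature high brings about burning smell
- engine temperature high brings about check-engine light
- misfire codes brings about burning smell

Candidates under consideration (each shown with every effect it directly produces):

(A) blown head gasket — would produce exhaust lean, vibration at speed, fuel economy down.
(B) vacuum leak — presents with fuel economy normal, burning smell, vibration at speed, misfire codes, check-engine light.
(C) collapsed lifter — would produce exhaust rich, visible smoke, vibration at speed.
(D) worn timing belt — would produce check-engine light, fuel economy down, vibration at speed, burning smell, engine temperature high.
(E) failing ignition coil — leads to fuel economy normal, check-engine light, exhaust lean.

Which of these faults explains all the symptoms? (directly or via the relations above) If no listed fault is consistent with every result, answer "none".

none

For each candidate, compare predicted effects to what was observed:
(A) blown head gasket — does not account for check-engine light, visible smoke, burning smell
(B) vacuum leak — check-engine light match; vibration at speed match; visible smoke miss; burning smell match; fuel economy down miss
(C) collapsed lifter — check-engine light miss; vibration at speed match; visible smoke match; burning smell miss; fuel economy down miss
(D) worn timing belt — check-engine light match; vibration at speed match; visible smoke miss; burning smell match; fuel economy down match
(E) failing ignition coil — fails on vibration at speed, visible smoke, burning smell, fuel economy down (predicts fuel economy normal, not fuel economy down)
No candidate is consistent with all observations.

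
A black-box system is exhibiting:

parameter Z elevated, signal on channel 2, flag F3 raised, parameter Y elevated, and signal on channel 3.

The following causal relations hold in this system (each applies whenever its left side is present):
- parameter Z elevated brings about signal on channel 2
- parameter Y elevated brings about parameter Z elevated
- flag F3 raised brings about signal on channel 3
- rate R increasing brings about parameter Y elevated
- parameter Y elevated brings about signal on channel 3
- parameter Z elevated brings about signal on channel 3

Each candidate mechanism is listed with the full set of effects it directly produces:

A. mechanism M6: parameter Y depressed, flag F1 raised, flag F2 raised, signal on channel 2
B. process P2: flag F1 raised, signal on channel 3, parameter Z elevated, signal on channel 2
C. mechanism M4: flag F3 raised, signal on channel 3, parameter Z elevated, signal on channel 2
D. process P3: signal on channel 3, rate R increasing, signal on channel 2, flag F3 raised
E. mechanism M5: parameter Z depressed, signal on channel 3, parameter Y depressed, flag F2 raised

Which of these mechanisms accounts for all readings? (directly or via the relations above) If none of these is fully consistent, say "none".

D

For each candidate, compare predicted effects to what was observed:
(A) mechanism M6 — fails on parameter Z elevated, flag F3 raised, parameter Y elevated, signal on channel 3 (predicts parameter Y depressed, not parameter Y elevated)
(B) process P2 — does not account for flag F3 raised, parameter Y elevated
(C) mechanism M4 — parameter Z elevated match; signal on channel 2 match; flag F3 raised match; parameter Y elevated miss; signal on channel 3 match
(D) process P3 — parameter Z elevated match (through rate R increasing → parameter Y elevated → parameter Z elevated); signal on channel 2 match; flag F3 raised match; parameter Y elevated match (through rate R increasing → parameter Y elevated); signal on channel 3 match
(E) mechanism M5 — parameter Z elevated miss; signal on channel 2 miss; flag F3 raised miss; parameter Y elevated miss; signal on channel 3 match
(D) alone accounts for all the evidence.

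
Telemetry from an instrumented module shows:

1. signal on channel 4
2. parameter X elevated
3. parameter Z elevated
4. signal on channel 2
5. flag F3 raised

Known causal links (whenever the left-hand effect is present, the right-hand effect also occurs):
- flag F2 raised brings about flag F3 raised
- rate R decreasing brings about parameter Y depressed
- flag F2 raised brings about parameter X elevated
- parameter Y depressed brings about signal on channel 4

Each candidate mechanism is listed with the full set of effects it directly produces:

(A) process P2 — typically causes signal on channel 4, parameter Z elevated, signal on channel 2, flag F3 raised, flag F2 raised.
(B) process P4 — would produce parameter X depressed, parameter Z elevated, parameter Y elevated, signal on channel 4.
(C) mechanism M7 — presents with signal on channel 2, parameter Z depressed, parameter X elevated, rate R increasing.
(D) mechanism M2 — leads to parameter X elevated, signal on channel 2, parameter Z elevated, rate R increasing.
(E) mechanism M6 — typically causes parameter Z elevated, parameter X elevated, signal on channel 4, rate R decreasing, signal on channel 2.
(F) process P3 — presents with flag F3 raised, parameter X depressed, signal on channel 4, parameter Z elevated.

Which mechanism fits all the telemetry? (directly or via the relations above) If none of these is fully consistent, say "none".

A

Testing each hypothesis:
(A) process P2 — accounts for every observation (parameter X elevated through flag F2 raised → parameter X elevated)
(B) process P4 — fails on parameter X elevated, signal on channel 2, flag F3 raised (predicts parameter X depressed, not parameter X elevated)
(C) mechanism M7 — signal on channel 4 NO; parameter X elevated yes; parameter Z elevated NO; signal on channel 2 yes; flag F3 raised NO
(D) mechanism M2 — signal on channel 4 NO; parameter X elevated yes; parameter Z elevated yes; signal on channel 2 yes; flag F3 raised NO
(E) mechanism M6 — does not account for flag F3 raised
(F) process P3 — signal on channel 4 yes; parameter X elevated NO; parameter Z elevated yes; signal on channel 2 NO; flag F3 raised yes
Only (A) is consistent with every observation.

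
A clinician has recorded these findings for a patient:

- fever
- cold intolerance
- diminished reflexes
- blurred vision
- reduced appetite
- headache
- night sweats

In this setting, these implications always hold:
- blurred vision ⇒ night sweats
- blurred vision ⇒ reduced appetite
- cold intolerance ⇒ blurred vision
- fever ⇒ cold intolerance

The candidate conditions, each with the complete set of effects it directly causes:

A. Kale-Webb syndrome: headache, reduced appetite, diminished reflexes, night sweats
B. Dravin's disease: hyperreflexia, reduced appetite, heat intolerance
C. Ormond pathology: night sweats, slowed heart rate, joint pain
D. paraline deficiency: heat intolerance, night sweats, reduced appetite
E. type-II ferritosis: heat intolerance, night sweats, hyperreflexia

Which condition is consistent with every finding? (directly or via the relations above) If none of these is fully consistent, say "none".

Per-candidate check:
(A) Kale-Webb syndrome — fever -; cold intolerance -; diminished reflexes +; blurred vision -; reduced appetite +; headache +; night sweats +
(B) Dravin's disease — fever -; cold intolerance -; diminished reflexes -; blurred vision -; reduced appetite +; headache -; night sweats -
(C) Ormond pathology — fever -; cold intolerance -; diminished reflexes -; blurred vision -; reduced appetite -; headache -; night sweats +
(D) paraline deficiency — fever -; cold intolerance -; diminished reflexes -; blurred vision -; reduced appetite +; headache -; night sweats +
(E) type-II ferritosis — fails on fever, cold intolerance, diminished reflexes, blurred vision, reduced appetite, headache (predicts heat intolerance, not cold intolerance; predicts hyperreflexia, not diminished reflexes)
No candidate is consistent with all observations.

none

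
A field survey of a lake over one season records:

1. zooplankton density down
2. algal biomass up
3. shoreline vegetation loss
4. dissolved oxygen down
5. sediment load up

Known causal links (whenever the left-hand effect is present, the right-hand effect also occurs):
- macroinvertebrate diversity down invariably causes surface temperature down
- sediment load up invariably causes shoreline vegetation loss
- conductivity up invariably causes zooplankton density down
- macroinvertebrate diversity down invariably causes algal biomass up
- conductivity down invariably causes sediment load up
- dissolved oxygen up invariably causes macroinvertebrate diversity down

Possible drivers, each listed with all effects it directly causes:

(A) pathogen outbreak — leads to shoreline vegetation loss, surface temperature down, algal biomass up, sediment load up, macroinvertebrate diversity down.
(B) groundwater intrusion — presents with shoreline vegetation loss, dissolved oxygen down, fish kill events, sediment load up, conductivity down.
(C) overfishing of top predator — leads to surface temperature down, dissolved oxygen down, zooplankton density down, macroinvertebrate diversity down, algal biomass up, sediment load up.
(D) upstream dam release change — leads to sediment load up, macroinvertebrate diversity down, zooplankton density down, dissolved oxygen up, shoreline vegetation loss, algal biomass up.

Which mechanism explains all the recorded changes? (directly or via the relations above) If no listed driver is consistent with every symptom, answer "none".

Testing each hypothesis:
(A) pathogen outbreak — zooplankton density down -; algal biomass up +; shoreline vegetation loss +; dissolved oxygen down -; sediment load up +
(B) groundwater intrusion — zooplankton density down -; algal biomass up -; shoreline vegetation loss +; dissolved oxygen down +; sediment load up +
(C) overfishing of top predator — accounts for every observation (shoreline vegetation loss by sediment load up → shoreline vegetation loss)
(D) upstream dam release change — zooplankton density down +; algal biomass up +; shoreline vegetation loss +; dissolved oxygen down -; sediment load up +
(C) alone accounts for all the evidence.

C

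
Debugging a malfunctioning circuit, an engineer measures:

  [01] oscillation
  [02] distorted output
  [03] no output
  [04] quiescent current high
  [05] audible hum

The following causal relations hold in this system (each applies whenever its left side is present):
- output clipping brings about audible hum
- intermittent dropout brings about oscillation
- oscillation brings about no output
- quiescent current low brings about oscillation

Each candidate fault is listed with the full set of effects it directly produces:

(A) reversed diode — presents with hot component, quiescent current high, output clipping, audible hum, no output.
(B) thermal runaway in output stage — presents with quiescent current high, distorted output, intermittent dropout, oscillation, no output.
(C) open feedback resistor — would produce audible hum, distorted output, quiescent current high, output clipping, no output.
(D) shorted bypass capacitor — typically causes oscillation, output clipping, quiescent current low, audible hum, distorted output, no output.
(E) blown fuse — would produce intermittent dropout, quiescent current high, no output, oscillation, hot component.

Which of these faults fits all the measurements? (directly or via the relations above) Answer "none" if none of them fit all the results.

Checking each candidate against the observations:
(A) reversed diode — oscillation miss; distorted output miss; no output match; quiescent current high match; audible hum match
(B) thermal runaway in output stage — does not account for audible hum
(C) open feedback resistor — does not account for oscillation
(D) shorted bypass capacitor — oscillation match; distorted output match; no output match; quiescent current high miss; audible hum match
(E) blown fuse — does not account for distorted output, audible hum
None of the listed candidates fits everything.

none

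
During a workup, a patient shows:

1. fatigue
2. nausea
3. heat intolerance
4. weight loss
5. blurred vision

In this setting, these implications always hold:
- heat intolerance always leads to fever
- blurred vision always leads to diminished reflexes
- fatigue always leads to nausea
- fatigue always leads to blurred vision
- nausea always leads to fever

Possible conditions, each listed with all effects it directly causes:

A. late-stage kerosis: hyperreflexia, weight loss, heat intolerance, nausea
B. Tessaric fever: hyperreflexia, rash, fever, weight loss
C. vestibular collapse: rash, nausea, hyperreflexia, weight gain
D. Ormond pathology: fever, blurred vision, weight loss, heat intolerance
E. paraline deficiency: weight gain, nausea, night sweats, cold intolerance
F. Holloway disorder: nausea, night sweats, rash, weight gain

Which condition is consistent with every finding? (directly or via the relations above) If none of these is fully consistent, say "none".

Checking each candidate against the observations:
(A) late-stage kerosis — fatigue NO; nausea yes; heat intolerance yes; weight loss yes; blurred vision NO
(B) Tessaric fever — does not account for fatigue, nausea, heat intolerance, blurred vision
(C) vestibular collapse — fails on fatigue, heat intolerance, weight loss, blurred vision (predicts weight gain, not weight loss)
(D) Ormond pathology — does not account for fatigue, nausea
(E) paraline deficiency — fatigue NO; nausea yes; heat intolerance NO; weight loss NO; blurred vision NO
(F) Holloway disorder — fails on fatigue, heat intolerance, weight loss, blurred vision (predicts weight gain, not weight loss)
No candidate is consistent with all observations.

none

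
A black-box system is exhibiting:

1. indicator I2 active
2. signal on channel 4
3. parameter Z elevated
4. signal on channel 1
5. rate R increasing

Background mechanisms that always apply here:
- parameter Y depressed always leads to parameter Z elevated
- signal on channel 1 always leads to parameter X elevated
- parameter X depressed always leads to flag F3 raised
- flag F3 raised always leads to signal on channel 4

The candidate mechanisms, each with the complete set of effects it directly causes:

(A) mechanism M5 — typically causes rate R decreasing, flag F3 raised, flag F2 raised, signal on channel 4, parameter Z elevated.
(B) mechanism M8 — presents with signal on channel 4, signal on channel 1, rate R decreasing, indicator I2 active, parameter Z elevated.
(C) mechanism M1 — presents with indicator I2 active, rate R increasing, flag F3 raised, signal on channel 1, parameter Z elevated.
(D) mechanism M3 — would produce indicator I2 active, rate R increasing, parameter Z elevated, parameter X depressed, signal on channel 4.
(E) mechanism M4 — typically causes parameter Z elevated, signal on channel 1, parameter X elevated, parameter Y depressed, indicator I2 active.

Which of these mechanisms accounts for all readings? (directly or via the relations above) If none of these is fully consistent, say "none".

Per-candidate check:
(A) mechanism M5 — indicator I2 active ✗; signal on channel 4 ✓; parameter Z elevated ✓; signal on channel 1 ✗; rate R increasing ✗
(B) mechanism M8 — indicator I2 active ✓; signal on channel 4 ✓; parameter Z elevated ✓; signal on channel 1 ✓; rate R increasing ✗
(C) mechanism M1 — indicator I2 active ✓; signal on channel 4 ✓ (via flag F3 raised → signal on channel 4); parameter Z elevated ✓; signal on channel 1 ✓; rate R increasing ✓
(D) mechanism M3 — indicator I2 active ✓; signal on channel 4 ✓; parameter Z elevated ✓; signal on channel 1 ✗; rate R increasing ✓
(E) mechanism M4 — does not account for signal on channel 4, rate R increasing
Only (C) is consistent with every observation.

C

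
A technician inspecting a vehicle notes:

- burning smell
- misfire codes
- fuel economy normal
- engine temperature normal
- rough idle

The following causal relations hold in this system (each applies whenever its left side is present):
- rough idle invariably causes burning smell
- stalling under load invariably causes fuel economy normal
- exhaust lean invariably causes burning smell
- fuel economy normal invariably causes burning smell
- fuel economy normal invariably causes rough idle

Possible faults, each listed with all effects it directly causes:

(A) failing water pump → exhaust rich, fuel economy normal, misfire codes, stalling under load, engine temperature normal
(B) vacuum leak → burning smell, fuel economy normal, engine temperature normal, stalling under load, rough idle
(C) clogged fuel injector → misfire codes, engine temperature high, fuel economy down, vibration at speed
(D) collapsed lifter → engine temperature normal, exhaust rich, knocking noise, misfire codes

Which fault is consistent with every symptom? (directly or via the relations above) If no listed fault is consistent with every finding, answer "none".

Testing each hypothesis:
(A) failing water pump — accounts for every observation (burning smell via fuel economy normal → burning smell)
(B) vacuum leak — burning smell +; misfire codes -; fuel economy normal +; engine temperature normal +; rough idle +
(C) clogged fuel injector — fails on burning smell, fuel economy normal, engine temperature normal, rough idle (predicts fuel economy down, not fuel economy normal; predicts engine temperature high, not engine temperature normal)
(D) collapsed lifter — does not account for burning smell, fuel economy normal, rough idle
(A) is the only candidate with no mismatches.

A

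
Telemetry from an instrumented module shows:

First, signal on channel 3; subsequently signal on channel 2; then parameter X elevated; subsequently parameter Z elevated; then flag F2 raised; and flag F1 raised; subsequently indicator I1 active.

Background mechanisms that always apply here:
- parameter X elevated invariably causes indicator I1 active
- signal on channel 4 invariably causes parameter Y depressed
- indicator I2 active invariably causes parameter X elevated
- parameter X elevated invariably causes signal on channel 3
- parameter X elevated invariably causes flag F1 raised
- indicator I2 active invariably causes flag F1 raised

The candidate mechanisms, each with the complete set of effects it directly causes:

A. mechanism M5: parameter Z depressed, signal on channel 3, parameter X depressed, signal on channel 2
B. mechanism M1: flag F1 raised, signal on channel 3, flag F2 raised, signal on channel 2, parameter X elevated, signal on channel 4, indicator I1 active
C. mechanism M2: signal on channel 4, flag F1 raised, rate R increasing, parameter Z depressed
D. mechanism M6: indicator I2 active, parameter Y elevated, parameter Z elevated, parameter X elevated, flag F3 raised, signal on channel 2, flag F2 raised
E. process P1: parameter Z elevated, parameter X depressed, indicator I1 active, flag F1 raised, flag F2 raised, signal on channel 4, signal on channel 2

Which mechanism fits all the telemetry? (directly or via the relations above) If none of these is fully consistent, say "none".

D

Checking each candidate against the observations:
(A) mechanism M5 — fails on parameter X elevated, parameter Z elevated, flag F2 raised, flag F1 raised, indicator I1 active (predicts parameter X depressed, not parameter X elevated; predicts parameter Z depressed, not parameter Z elevated)
(B) mechanism M1 — signal on channel 3 match; signal on channel 2 match; parameter X elevated match; parameter Z elevated miss; flag F2 raised match; flag F1 raised match; indicator I1 active match
(C) mechanism M2 — fails on signal on channel 3, signal on channel 2, parameter X elevated, parameter Z elevated, flag F2 raised, indicator I1 active (predicts parameter Z depressed, not parameter Z elevated)
(D) mechanism M6 — signal on channel 3 match (by parameter X elevated → signal on channel 3); signal on channel 2 match; parameter X elevated match; parameter Z elevated match; flag F2 raised match; flag F1 raised match (by parameter X elevated → flag F1 raised); indicator I1 active match (by parameter X elevated → indicator I1 active)
(E) process P1 — fails on signal on channel 3, parameter X elevated (predicts parameter X depressed, not parameter X elevated)
(D) is the only candidate with no mismatches.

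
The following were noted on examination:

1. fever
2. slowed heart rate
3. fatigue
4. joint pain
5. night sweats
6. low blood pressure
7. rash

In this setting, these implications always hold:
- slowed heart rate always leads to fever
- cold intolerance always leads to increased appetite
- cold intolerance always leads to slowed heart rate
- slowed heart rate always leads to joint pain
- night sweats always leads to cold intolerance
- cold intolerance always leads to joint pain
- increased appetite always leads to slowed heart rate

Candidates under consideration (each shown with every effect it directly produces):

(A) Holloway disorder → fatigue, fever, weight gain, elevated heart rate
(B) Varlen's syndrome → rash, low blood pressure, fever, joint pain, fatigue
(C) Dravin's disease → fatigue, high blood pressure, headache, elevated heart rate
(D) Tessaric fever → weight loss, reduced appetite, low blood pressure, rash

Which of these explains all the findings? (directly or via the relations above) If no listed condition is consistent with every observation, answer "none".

none

For each candidate, compare predicted effects to what was observed:
(A) Holloway disorder — fails on slowed heart rate, joint pain, night sweats, low blood pressure, rash (predicts elevated heart rate, not slowed heart rate)
(B) Varlen's syndrome — fever +; slowed heart rate -; fatigue +; joint pain +; night sweats -; low blood pressure +; rash +
(C) Dravin's disease — fails on fever, slowed heart rate, joint pain, night sweats, low blood pressure, rash (predicts elevated heart rate, not slowed heart rate; predicts high blood pressure, not low blood pressure)
(D) Tessaric fever — fever -; slowed heart rate -; fatigue -; joint pain -; night sweats -; low blood pressure +; rash +
Every candidate fails on at least one observation.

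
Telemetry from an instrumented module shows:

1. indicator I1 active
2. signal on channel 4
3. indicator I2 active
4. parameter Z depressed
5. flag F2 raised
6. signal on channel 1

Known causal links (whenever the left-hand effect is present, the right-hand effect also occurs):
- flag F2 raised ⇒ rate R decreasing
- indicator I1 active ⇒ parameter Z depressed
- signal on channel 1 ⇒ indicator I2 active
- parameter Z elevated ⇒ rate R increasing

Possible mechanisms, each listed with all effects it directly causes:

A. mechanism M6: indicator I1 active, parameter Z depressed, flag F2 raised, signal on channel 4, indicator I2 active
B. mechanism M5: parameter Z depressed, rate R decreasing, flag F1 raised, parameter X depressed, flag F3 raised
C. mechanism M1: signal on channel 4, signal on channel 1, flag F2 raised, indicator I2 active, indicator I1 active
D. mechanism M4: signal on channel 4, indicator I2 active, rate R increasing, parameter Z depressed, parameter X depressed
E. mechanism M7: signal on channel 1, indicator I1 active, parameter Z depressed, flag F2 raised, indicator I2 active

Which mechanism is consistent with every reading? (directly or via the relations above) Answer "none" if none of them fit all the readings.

C

Per-candidate check:
(A) mechanism M6 — does not account for signal on channel 1
(B) mechanism M5 — indicator I1 active NO; signal on channel 4 NO; indicator I2 active NO; parameter Z depressed yes; flag F2 raised NO; signal on channel 1 NO
(C) mechanism M1 — accounts for every observation (parameter Z depressed through indicator I1 active → parameter Z depressed)
(D) mechanism M4 — indicator I1 active NO; signal on channel 4 yes; indicator I2 active yes; parameter Z depressed yes; flag F2 raised NO; signal on channel 1 NO
(E) mechanism M7 — indicator I1 active yes; signal on channel 4 NO; indicator I2 active yes; parameter Z depressed yes; flag F2 raised yes; signal on channel 1 yes
(C) is the only candidate with no mismatches.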